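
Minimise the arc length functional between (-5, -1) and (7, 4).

Arc-length functional: J[y] = ∫ sqrt(1 + (y')^2) dx.
Lagrangian L = sqrt(1 + (y')^2) has no explicit y dependence, so ∂L/∂y = 0 and the Euler-Lagrange equation gives
    d/dx( y' / sqrt(1 + (y')^2) ) = 0  ⇒  y' / sqrt(1 + (y')^2) = const.
Hence y' is constant, so y(x) is affine.
Fitting the endpoints (-5, -1) and (7, 4):
    slope m = (4 − (-1)) / (7 − (-5)) = 5/12,
    intercept c = (-1) − m·(-5) = 13/12.
Extremal: y(x) = (5/12) x + 13/12.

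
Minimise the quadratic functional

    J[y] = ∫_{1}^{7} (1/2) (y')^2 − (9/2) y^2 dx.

The Lagrangian is L = (1/2) (y')^2 − (9/2) y^2.
Compute ∂L/∂y = -9y, ∂L/∂y' = y'.
The Euler-Lagrange equation d/dx(∂L/∂y') − ∂L/∂y = 0 reduces to
    y'' + 9 y = 0.
Its general solution is
    y(x) = A sin(3x) + B cos(3x),
with A, B fixed by the endpoint conditions.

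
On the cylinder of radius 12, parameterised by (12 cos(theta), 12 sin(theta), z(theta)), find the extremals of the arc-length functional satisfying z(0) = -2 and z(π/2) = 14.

Parameterise the cylinder of radius R = 12 as
    r(θ) = (12 cos θ, 12 sin θ, z(θ)).
The arc-length element is
    ds = sqrt(144 + (dz/dθ)^2) dθ,
so the Lagrangian is L = sqrt(144 + z'^2).
L depends on z' only, not on z or θ, so ∂L/∂z = 0 and
    ∂L/∂z' = z' / sqrt(144 + z'^2).
The Euler-Lagrange equation gives
    d/dθ( z' / sqrt(144 + z'^2) ) = 0,
so z' is constant. Integrating once:
    z(θ) = a θ + b,
a helix on the cylinder (a straight line when the cylinder is unrolled). The constants a, b are determined by the endpoint conditions.
With endpoint conditions z(0) = -2 and z(π/2) = 14: from z(0) = b we get b = -2, and a·π/2 + -2 = 14 gives a = 32/π, so
    z(θ) = (32/π) θ − 2.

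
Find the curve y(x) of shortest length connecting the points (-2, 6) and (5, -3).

Arc-length functional: J[y] = ∫ sqrt(1 + (y')^2) dx.
Lagrangian L = sqrt(1 + (y')^2) has no explicit y dependence, so ∂L/∂y = 0 and the Euler-Lagrange equation gives
    d/dx( y' / sqrt(1 + (y')^2) ) = 0  ⇒  y' / sqrt(1 + (y')^2) = const.
Hence y' is constant, so y(x) is affine.
Fitting the endpoints (-2, 6) and (5, -3):
    slope m = ((-3) − 6) / (5 − (-2)) = -9/7,
    intercept c = 6 − m·(-2) = 24/7.
Extremal: y(x) = (-9/7) x + 24/7.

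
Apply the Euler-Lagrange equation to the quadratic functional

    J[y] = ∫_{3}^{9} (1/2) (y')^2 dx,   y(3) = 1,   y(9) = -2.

The Lagrangian is L = (1/2) (y')^2.
Compute ∂L/∂y = 0, ∂L/∂y' = y'.
The Euler-Lagrange equation d/dx(∂L/∂y') − ∂L/∂y = 0 reduces to
    y'' = 0.
Its general solution is
    y(x) = A x + B,
with A, B fixed by the endpoint conditions.
Applying the endpoint conditions y(3) = 1 and y(9) = -2: solve A·3 + B = 1 and A·9 + B = -2. Subtracting gives A(9 − 3) = -2 − 1, so A = -1/2, and B = 1 − A·3 = 5/2. Therefore
    y(x) = (-1/2) x + 5/2.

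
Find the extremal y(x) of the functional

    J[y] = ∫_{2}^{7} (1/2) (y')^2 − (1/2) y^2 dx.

The Lagrangian is L = (1/2) (y')^2 − (1/2) y^2.
Compute ∂L/∂y = -y, ∂L/∂y' = y'.
The Euler-Lagrange equation d/dx(∂L/∂y') − ∂L/∂y = 0 reduces to
    y'' + y = 0.
Its general solution is
    y(x) = A sin(x) + B cos(x),
with A, B fixed by the endpoint conditions.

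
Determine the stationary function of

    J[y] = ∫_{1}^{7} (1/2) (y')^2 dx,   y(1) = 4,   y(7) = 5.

The Lagrangian is L = (1/2) (y')^2.
Compute ∂L/∂y = 0, ∂L/∂y' = y'.
The Euler-Lagrange equation d/dx(∂L/∂y') − ∂L/∂y = 0 reduces to
    y'' = 0.
Its general solution is
    y(x) = A x + B,
with A, B fixed by the endpoint conditions.
Applying the endpoint conditions y(1) = 4 and y(7) = 5: solve A·1 + B = 4 and A·7 + B = 5. Subtracting gives A(7 − 1) = 5 − 4, so A = 1/6, and B = 4 − A·1 = 23/6. Therefore
    y(x) = (1/6) x + 23/6.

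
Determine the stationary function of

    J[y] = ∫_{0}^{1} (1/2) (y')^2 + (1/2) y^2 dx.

The Lagrangian is L = (1/2) (y')^2 + (1/2) y^2.
Compute ∂L/∂y = y, ∂L/∂y' = y'.
The Euler-Lagrange equation d/dx(∂L/∂y') − ∂L/∂y = 0 reduces to
    y'' − y = 0.
Its general solution is
    y(x) = A e^x + B e^(−x),
with A, B fixed by the endpoint conditions.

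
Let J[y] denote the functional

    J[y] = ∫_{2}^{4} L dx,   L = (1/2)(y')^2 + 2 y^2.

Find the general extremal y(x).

The Lagrangian is L = (1/2)(y')^2 + 2 y^2.
∂L/∂y = 4y.
∂L/∂y' = y'.
The Euler-Lagrange equation d/dx(∂L/∂y') − ∂L/∂y = 0 becomes:
    y'' - 4 y = 0
General solution: y(x) = A e^(2x) + B e^(-2x), where A and B are arbitrary constants fixed by the endpoint conditions.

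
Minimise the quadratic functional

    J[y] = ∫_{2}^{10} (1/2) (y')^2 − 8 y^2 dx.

The Lagrangian is L = (1/2) (y')^2 − 8 y^2.
Compute ∂L/∂y = -16y, ∂L/∂y' = y'.
The Euler-Lagrange equation d/dx(∂L/∂y') − ∂L/∂y = 0 reduces to
    y'' + 16 y = 0.
Its general solution is
    y(x) = A sin(4x) + B cos(4x),
with A, B fixed by the endpoint conditions.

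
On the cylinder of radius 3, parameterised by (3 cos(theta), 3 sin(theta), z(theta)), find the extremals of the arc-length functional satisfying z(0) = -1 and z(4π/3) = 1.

Parameterise the cylinder of radius R = 3 as
    r(θ) = (3 cos θ, 3 sin θ, z(θ)).
The arc-length element is
    ds = sqrt(9 + (dz/dθ)^2) dθ,
so the Lagrangian is L = sqrt(9 + z'^2).
L depends on z' only, not on z or θ, so ∂L/∂z = 0 and
    ∂L/∂z' = z' / sqrt(9 + z'^2).
The Euler-Lagrange equation gives
    d/dθ( z' / sqrt(9 + z'^2) ) = 0,
so z' is constant. Integrating once:
    z(θ) = a θ + b,
a helix on the cylinder (a straight line when the cylinder is unrolled). The constants a, b are determined by the endpoint conditions.
With endpoint conditions z(0) = -1 and z(4π/3) = 1: from z(0) = b we get b = -1, and a·4π/3 + -1 = 1 gives a = 3/(2π), so
    z(θ) = (3/(2π)) θ − 1.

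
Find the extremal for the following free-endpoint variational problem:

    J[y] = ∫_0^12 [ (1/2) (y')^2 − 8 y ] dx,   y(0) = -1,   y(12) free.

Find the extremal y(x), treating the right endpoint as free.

The Lagrangian L = (1/2) (y')^2 − 8 y gives
    ∂L/∂y = −8,   ∂L/∂y' = y'.
Euler-Lagrange: d/dx(y') − (−8) = 0, i.e. y'' + 8 = 0, so
    y(x) = −(8/2) x^2 + C1 x + C2.
Fixed left endpoint y(0) = -1 ⇒ C2 = -1.
The right endpoint x = 12 is free, so the natural (transversality) condition is ∂L/∂y' |_{x=12} = 0, i.e. y'(12) = 0.
Compute y'(x) = −8 x + C1, so y'(12) = −96 + C1 = 0 ⇒ C1 = 96.
Therefore the extremal is
    y(x) = −4 x^2 + 96 x − 1.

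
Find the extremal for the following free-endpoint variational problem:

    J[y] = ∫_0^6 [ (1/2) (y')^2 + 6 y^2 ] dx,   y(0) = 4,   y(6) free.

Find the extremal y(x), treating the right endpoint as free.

The Lagrangian L = (1/2) (y')^2 + 6 y^2 gives
    ∂L/∂y = 12 y,   ∂L/∂y' = y'.
Euler-Lagrange: y'' − 12 y = 0.
With k = sqrt(12), the general solution is
    y(x) = A cosh(sqrt(12) x) + B sinh(sqrt(12) x).
Fixed left endpoint y(0) = 4 ⇒ A = 4.
The right endpoint x = 6 is free, so the natural (transversality) condition is ∂L/∂y' |_{x=6} = 0, i.e. y'(6) = 0.
Compute y'(x) = A k sinh(k x) + B k cosh(k x), so
    y'(6) = A k sinh(k·6) + B k cosh(k·6) = 0
    ⇒ B = −A tanh(k·6) = − 4 tanh(sqrt(12)·6).
Therefore the extremal is
    y(x) = 4 cosh(sqrt(12) x) − 4 tanh(sqrt(12)·6) sinh(sqrt(12) x).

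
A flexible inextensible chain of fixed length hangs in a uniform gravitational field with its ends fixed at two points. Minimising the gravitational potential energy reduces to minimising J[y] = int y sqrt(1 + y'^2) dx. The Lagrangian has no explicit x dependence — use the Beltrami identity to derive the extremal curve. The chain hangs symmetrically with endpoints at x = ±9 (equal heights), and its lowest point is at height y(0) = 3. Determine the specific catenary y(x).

The Lagrangian L(y, y') = y sqrt(1 + y'^2) has no explicit x dependence, so the Beltrami identity applies:
    L − y' ∂L/∂y' = C.
Compute ∂L/∂y' = y · y' / sqrt(1 + y'^2). Then
    L − y' ∂L/∂y'
    = y sqrt(1 + y'^2) − y · y'^2 / sqrt(1 + y'^2)
    = y (1 + y'^2 − y'^2) / sqrt(1 + y'^2)
    = y / sqrt(1 + y'^2) = C.
Squaring gives y^2 = C^2 (1 + y'^2), i.e.
    y'^2 = y^2 / C^2 − 1.
Separating variables,
    dy / sqrt(y^2 − C^2) = dx / C,
and integrating gives arccosh(y / C) = (x − a)/C, so
    y(x) = C cosh((x − a)/C),
the catenary. The constants C and a are fixed by the two endpoint conditions (and, for the hanging-chain problem, the length constraint selects C).
Now fit the given data. The endpoints x = ±9 are symmetric at equal height, so the catenary is even about its minimum: a = 0 and y(x) = C cosh(x/C). The lowest point is y(0) = C cosh(0) = C, and we are told y(0) = 3, so C = 3. Therefore
    y(x) = 3 cosh(x/3),
and at the endpoints
    y(±9) = 3 cosh(9/3).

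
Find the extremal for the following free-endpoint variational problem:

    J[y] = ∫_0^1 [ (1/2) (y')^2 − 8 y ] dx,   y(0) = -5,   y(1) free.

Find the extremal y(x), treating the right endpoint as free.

The Lagrangian L = (1/2) (y')^2 − 8 y gives
    ∂L/∂y = −8,   ∂L/∂y' = y'.
Euler-Lagrange: d/dx(y') − (−8) = 0, i.e. y'' + 8 = 0, so
    y(x) = −(8/2) x^2 + C1 x + C2.
Fixed left endpoint y(0) = -5 ⇒ C2 = -5.
The right endpoint x = 1 is free, so the natural (transversality) condition is ∂L/∂y' |_{x=1} = 0, i.e. y'(1) = 0.
Compute y'(x) = −8 x + C1, so y'(1) = −8 + C1 = 0 ⇒ C1 = 8.
Therefore the extremal is
    y(x) = −4 x^2 + 8 x − 5.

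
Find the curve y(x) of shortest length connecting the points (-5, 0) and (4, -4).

Arc-length functional: J[y] = ∫ sqrt(1 + (y')^2) dx.
Lagrangian L = sqrt(1 + (y')^2) has no explicit y dependence, so ∂L/∂y = 0 and the Euler-Lagrange equation gives
    d/dx( y' / sqrt(1 + (y')^2) ) = 0  ⇒  y' / sqrt(1 + (y')^2) = const.
Hence y' is constant, so y(x) is affine.
Fitting the endpoints (-5, 0) and (4, -4):
    slope m = ((-4) − 0) / (4 − (-5)) = -4/9,
    intercept c = 0 − m·(-5) = -20/9.
Extremal: y(x) = (-4/9) x - 20/9.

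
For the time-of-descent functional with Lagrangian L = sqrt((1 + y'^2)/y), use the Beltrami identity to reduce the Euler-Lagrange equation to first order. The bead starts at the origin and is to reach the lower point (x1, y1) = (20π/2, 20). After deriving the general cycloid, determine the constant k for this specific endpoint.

The Lagrangian L = sqrt((1 + y'^2) / y) has no explicit x dependence, so the Beltrami identity applies:
    L − y' ∂L/∂y' = C.
Compute ∂L/∂y' = y' / sqrt(y (1 + y'^2)).
Substitute:
    sqrt((1 + y'^2)/y) − y'·y' / sqrt(y (1 + y'^2))
    = (1 + y'^2) / sqrt(y (1 + y'^2)) − y'^2 / sqrt(y (1 + y'^2))
    = 1 / sqrt(y (1 + y'^2)) = C.
Squaring and rearranging gives the first integral
    y (1 + y'^2) = 1/C^2 =: k   (constant).
Solving this first-order ODE by the substitution
    y = (k/2)(1 − cos θ)
yields the cycloid parameterisation
    x(θ) = (k/2)(θ − sin θ),   y(θ) = (k/2)(1 − cos θ).
The constant k is fixed by the endpoint condition.
Now fit the given lower endpoint (x1, y1) = (20π/2, 20). At the bottom of the first arch (θ = π), the parametric equations give
    y(π) = (k/2)(1 − cos π) = k,
    x(π) = (k/2)(π − sin π) = kπ/2.
Matching y(π) = 20 gives k = 20, consistent with x(π) = 20π/2. Therefore the specific cycloid is
    x(θ) = (20/2)(θ − sin θ),   y(θ) = (20/2)(1 − cos θ).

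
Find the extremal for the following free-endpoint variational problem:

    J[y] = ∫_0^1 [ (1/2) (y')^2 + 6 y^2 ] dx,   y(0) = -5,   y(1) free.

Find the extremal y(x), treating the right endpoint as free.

The Lagrangian L = (1/2) (y')^2 + 6 y^2 gives
    ∂L/∂y = 12 y,   ∂L/∂y' = y'.
Euler-Lagrange: y'' − 12 y = 0.
With k = sqrt(12), the general solution is
    y(x) = A cosh(sqrt(12) x) + B sinh(sqrt(12) x).
Fixed left endpoint y(0) = -5 ⇒ A = -5.
The right endpoint x = 1 is free, so the natural (transversality) condition is ∂L/∂y' |_{x=1} = 0, i.e. y'(1) = 0.
Compute y'(x) = A k sinh(k x) + B k cosh(k x), so
    y'(1) = A k sinh(k·1) + B k cosh(k·1) = 0
    ⇒ B = −A tanh(k·1) = 5 tanh(sqrt(12)·1).
Therefore the extremal is
    y(x) = −5 cosh(sqrt(12) x) + 5 tanh(sqrt(12)·1) sinh(sqrt(12) x).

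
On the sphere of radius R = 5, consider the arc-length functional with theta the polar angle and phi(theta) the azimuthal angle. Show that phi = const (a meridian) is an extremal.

On the sphere of radius R = 5 with spherical coordinates (θ, φ), the induced metric is
    ds^2 = 25(dθ^2 + sin^2(θ) dφ^2).
Using θ as the parameter, the arc-length functional becomes
    J[φ] = ∫ 5 sqrt(1 + sin^2(θ) (dφ/dθ)^2) dθ.
So L = 5 sqrt(1 + sin^2(θ) φ'^2). Compute
    ∂L/∂φ = 0  (L has no explicit φ dependence),
    ∂L/∂φ' = 5 sin^2(θ) φ' / sqrt(1 + sin^2(θ) φ'^2).
For the candidate φ(θ) = c (constant), φ' = 0, so ∂L/∂φ' evaluated along the candidate vanishes, and ∂L/∂φ is identically zero. Hence
    d/dθ(∂L/∂φ') − ∂L/∂φ = 0
is satisfied. Therefore meridians φ = const are extremals of arc length — they are geodesics on the sphere.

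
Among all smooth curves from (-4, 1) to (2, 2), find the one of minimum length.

Arc-length functional: J[y] = ∫ sqrt(1 + (y')^2) dx.
Lagrangian L = sqrt(1 + (y')^2) has no explicit y dependence, so ∂L/∂y = 0 and the Euler-Lagrange equation gives
    d/dx( y' / sqrt(1 + (y')^2) ) = 0  ⇒  y' / sqrt(1 + (y')^2) = const.
Hence y' is constant, so y(x) is affine.
Fitting the endpoints (-4, 1) and (2, 2):
    slope m = (2 − 1) / (2 − (-4)) = 1/6,
    intercept c = 1 − m·(-4) = 5/3.
Extremal: y(x) = (1/6) x + 5/3.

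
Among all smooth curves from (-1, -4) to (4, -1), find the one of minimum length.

Arc-length functional: J[y] = ∫ sqrt(1 + (y')^2) dx.
Lagrangian L = sqrt(1 + (y')^2) has no explicit y dependence, so ∂L/∂y = 0 and the Euler-Lagrange equation gives
    d/dx( y' / sqrt(1 + (y')^2) ) = 0  ⇒  y' / sqrt(1 + (y')^2) = const.
Hence y' is constant, so y(x) is affine.
Fitting the endpoints (-1, -4) and (4, -1):
    slope m = ((-1) − (-4)) / (4 − (-1)) = 3/5,
    intercept c = (-4) − m·(-1) = -17/5.
Extremal: y(x) = (3/5) x - 17/5.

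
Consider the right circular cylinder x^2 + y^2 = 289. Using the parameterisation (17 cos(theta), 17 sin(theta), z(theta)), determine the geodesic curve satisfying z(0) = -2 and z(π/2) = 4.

Parameterise the cylinder of radius R = 17 as
    r(θ) = (17 cos θ, 17 sin θ, z(θ)).
The arc-length element is
    ds = sqrt(289 + (dz/dθ)^2) dθ,
so the Lagrangian is L = sqrt(289 + z'^2).
L depends on z' only, not on z or θ, so ∂L/∂z = 0 and
    ∂L/∂z' = z' / sqrt(289 + z'^2).
The Euler-Lagrange equation gives
    d/dθ( z' / sqrt(289 + z'^2) ) = 0,
so z' is constant. Integrating once:
    z(θ) = a θ + b,
a helix on the cylinder (a straight line when the cylinder is unrolled). The constants a, b are determined by the endpoint conditions.
With endpoint conditions z(0) = -2 and z(π/2) = 4: from z(0) = b we get b = -2, and a·π/2 + -2 = 4 gives a = 12/π, so
    z(θ) = (12/π) θ − 2.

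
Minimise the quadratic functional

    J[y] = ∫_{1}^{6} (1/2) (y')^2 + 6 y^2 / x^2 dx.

The Lagrangian is L = (1/2) (y')^2 + 6 y^2 / x^2.
Compute ∂L/∂y = 12y/x^2, ∂L/∂y' = y'.
The Euler-Lagrange equation d/dx(∂L/∂y') − ∂L/∂y = 0 reduces to
    y'' − 12/x^2 · y = 0  (x > 0).
Its general solution is
    y(x) = A x^4 + B x^(-3),
with A, B fixed by the endpoint conditions.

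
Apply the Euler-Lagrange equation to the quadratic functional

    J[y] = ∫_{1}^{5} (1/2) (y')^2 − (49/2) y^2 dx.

The Lagrangian is L = (1/2) (y')^2 − (49/2) y^2.
Compute ∂L/∂y = -49y, ∂L/∂y' = y'.
The Euler-Lagrange equation d/dx(∂L/∂y') − ∂L/∂y = 0 reduces to
    y'' + 49 y = 0.
Its general solution is
    y(x) = A sin(7x) + B cos(7x),
with A, B fixed by the endpoint conditions.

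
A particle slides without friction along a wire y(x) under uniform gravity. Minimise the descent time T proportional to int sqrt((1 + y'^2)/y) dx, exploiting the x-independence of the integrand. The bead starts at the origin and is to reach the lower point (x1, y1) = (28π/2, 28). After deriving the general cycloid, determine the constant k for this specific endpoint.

The Lagrangian L = sqrt((1 + y'^2) / y) has no explicit x dependence, so the Beltrami identity applies:
    L − y' ∂L/∂y' = C.
Compute ∂L/∂y' = y' / sqrt(y (1 + y'^2)).
Substitute:
    sqrt((1 + y'^2)/y) − y'·y' / sqrt(y (1 + y'^2))
    = (1 + y'^2) / sqrt(y (1 + y'^2)) − y'^2 / sqrt(y (1 + y'^2))
    = 1 / sqrt(y (1 + y'^2)) = C.
Squaring and rearranging gives the first integral
    y (1 + y'^2) = 1/C^2 =: k   (constant).
Solving this first-order ODE by the substitution
    y = (k/2)(1 − cos θ)
yields the cycloid parameterisation
    x(θ) = (k/2)(θ − sin θ),   y(θ) = (k/2)(1 − cos θ).
The constant k is fixed by the endpoint condition.
Now fit the given lower endpoint (x1, y1) = (28π/2, 28). At the bottom of the first arch (θ = π), the parametric equations give
    y(π) = (k/2)(1 − cos π) = k,
    x(π) = (k/2)(π − sin π) = kπ/2.
Matching y(π) = 28 gives k = 28, consistent with x(π) = 28π/2. Therefore the specific cycloid is
    x(θ) = (28/2)(θ − sin θ),   y(θ) = (28/2)(1 − cos θ).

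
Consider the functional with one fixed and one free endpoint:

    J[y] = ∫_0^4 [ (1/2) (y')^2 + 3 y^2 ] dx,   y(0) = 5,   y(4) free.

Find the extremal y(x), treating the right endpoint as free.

The Lagrangian L = (1/2) (y')^2 + 3 y^2 gives
    ∂L/∂y = 6 y,   ∂L/∂y' = y'.
Euler-Lagrange: y'' − 6 y = 0.
With k = sqrt(6), the general solution is
    y(x) = A cosh(sqrt(6) x) + B sinh(sqrt(6) x).
Fixed left endpoint y(0) = 5 ⇒ A = 5.
The right endpoint x = 4 is free, so the natural (transversality) condition is ∂L/∂y' |_{x=4} = 0, i.e. y'(4) = 0.
Compute y'(x) = A k sinh(k x) + B k cosh(k x), so
    y'(4) = A k sinh(k·4) + B k cosh(k·4) = 0
    ⇒ B = −A tanh(k·4) = − 5 tanh(sqrt(6)·4).
Therefore the extremal is
    y(x) = 5 cosh(sqrt(6) x) − 5 tanh(sqrt(6)·4) sinh(sqrt(6) x).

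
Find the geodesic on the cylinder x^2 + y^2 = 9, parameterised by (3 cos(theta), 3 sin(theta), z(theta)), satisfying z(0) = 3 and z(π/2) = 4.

Parameterise the cylinder of radius R = 3 as
    r(θ) = (3 cos θ, 3 sin θ, z(θ)).
The arc-length element is
    ds = sqrt(9 + (dz/dθ)^2) dθ,
so the Lagrangian is L = sqrt(9 + z'^2).
L depends on z' only, not on z or θ, so ∂L/∂z = 0 and
    ∂L/∂z' = z' / sqrt(9 + z'^2).
The Euler-Lagrange equation gives
    d/dθ( z' / sqrt(9 + z'^2) ) = 0,
so z' is constant. Integrating once:
    z(θ) = a θ + b,
a helix on the cylinder (a straight line when the cylinder is unrolled). The constants a, b are determined by the endpoint conditions.
With endpoint conditions z(0) = 3 and z(π/2) = 4: from z(0) = b we get b = 3, and a·π/2 + 3 = 4 gives a = 2/π, so
    z(θ) = (2/π) θ + 3.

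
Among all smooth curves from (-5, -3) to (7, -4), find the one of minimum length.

Arc-length functional: J[y] = ∫ sqrt(1 + (y')^2) dx.
Lagrangian L = sqrt(1 + (y')^2) has no explicit y dependence, so ∂L/∂y = 0 and the Euler-Lagrange equation gives
    d/dx( y' / sqrt(1 + (y')^2) ) = 0  ⇒  y' / sqrt(1 + (y')^2) = const.
Hence y' is constant, so y(x) is affine.
Fitting the endpoints (-5, -3) and (7, -4):
    slope m = ((-4) − (-3)) / (7 − (-5)) = -1/12,
    intercept c = (-3) − m·(-5) = -41/12.
Extremal: y(x) = (-1/12) x - 41/12.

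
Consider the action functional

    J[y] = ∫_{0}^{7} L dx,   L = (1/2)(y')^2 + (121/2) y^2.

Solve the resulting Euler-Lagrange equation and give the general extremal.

The Lagrangian is L = (1/2)(y')^2 + (121/2) y^2.
∂L/∂y = 121y.
∂L/∂y' = y'.
The Euler-Lagrange equation d/dx(∂L/∂y') − ∂L/∂y = 0 becomes:
    y'' - 121 y = 0
General solution: y(x) = A e^(11x) + B e^(-11x), where A and B are arbitrary constants fixed by the endpoint conditions.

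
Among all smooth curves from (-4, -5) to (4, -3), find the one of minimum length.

Arc-length functional: J[y] = ∫ sqrt(1 + (y')^2) dx.
Lagrangian L = sqrt(1 + (y')^2) has no explicit y dependence, so ∂L/∂y = 0 and the Euler-Lagrange equation gives
    d/dx( y' / sqrt(1 + (y')^2) ) = 0  ⇒  y' / sqrt(1 + (y')^2) = const.
Hence y' is constant, so y(x) is affine.
Fitting the endpoints (-4, -5) and (4, -3):
    slope m = ((-3) − (-5)) / (4 − (-4)) = 1/4,
    intercept c = (-5) − m·(-4) = -4.
Extremal: y(x) = (1/4) x - 4.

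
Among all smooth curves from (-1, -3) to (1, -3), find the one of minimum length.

Arc-length functional: J[y] = ∫ sqrt(1 + (y')^2) dx.
Lagrangian L = sqrt(1 + (y')^2) has no explicit y dependence, so ∂L/∂y = 0 and the Euler-Lagrange equation gives
    d/dx( y' / sqrt(1 + (y')^2) ) = 0  ⇒  y' / sqrt(1 + (y')^2) = const.
Hence y' is constant, so y(x) is affine.
Fitting the endpoints (-1, -3) and (1, -3):
    slope m = ((-3) − (-3)) / (1 − (-1)) = 0,
    intercept c = (-3) − m·(-1) = -3.
Extremal: y(x) = -3.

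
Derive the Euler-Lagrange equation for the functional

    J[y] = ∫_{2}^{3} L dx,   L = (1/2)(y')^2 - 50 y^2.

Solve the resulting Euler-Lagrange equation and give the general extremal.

The Lagrangian is L = (1/2)(y')^2 - 50 y^2.
∂L/∂y = -100y.
∂L/∂y' = y'.
The Euler-Lagrange equation d/dx(∂L/∂y') − ∂L/∂y = 0 becomes:
    y'' + 100 y = 0
General solution: y(x) = A sin(10x) + B cos(10x), where A and B are arbitrary constants fixed by the endpoint conditions.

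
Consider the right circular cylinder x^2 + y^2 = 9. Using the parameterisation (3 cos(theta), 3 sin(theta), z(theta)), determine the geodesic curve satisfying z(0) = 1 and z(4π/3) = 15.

Parameterise the cylinder of radius R = 3 as
    r(θ) = (3 cos θ, 3 sin θ, z(θ)).
The arc-length element is
    ds = sqrt(9 + (dz/dθ)^2) dθ,
so the Lagrangian is L = sqrt(9 + z'^2).
L depends on z' only, not on z or θ, so ∂L/∂z = 0 and
    ∂L/∂z' = z' / sqrt(9 + z'^2).
The Euler-Lagrange equation gives
    d/dθ( z' / sqrt(9 + z'^2) ) = 0,
so z' is constant. Integrating once:
    z(θ) = a θ + b,
a helix on the cylinder (a straight line when the cylinder is unrolled). The constants a, b are determined by the endpoint conditions.
With endpoint conditions z(0) = 1 and z(4π/3) = 15: from z(0) = b we get b = 1, and a·4π/3 + 1 = 15 gives a = 21/(2π), so
    z(θ) = (21/(2π)) θ + 1.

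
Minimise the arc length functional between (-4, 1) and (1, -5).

Arc-length functional: J[y] = ∫ sqrt(1 + (y')^2) dx.
Lagrangian L = sqrt(1 + (y')^2) has no explicit y dependence, so ∂L/∂y = 0 and the Euler-Lagrange equation gives
    d/dx( y' / sqrt(1 + (y')^2) ) = 0  ⇒  y' / sqrt(1 + (y')^2) = const.
Hence y' is constant, so y(x) is affine.
Fitting the endpoints (-4, 1) and (1, -5):
    slope m = ((-5) − 1) / (1 − (-4)) = -6/5,
    intercept c = 1 − m·(-4) = -19/5.
Extremal: y(x) = (-6/5) x - 19/5.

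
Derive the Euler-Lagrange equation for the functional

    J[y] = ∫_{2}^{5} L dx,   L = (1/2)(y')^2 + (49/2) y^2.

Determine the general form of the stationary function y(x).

The Lagrangian is L = (1/2)(y')^2 + (49/2) y^2.
∂L/∂y = 49y.
∂L/∂y' = y'.
The Euler-Lagrange equation d/dx(∂L/∂y') − ∂L/∂y = 0 becomes:
    y'' - 49 y = 0
General solution: y(x) = A e^(7x) + B e^(-7x), where A and B are arbitrary constants fixed by the endpoint conditions.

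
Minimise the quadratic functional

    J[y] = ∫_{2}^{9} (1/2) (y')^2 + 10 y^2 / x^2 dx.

The Lagrangian is L = (1/2) (y')^2 + 10 y^2 / x^2.
Compute ∂L/∂y = 20y/x^2, ∂L/∂y' = y'.
The Euler-Lagrange equation d/dx(∂L/∂y') − ∂L/∂y = 0 reduces to
    y'' − 20/x^2 · y = 0  (x > 0).
Its general solution is
    y(x) = A x^5 + B x^(-4),
with A, B fixed by the endpoint conditions.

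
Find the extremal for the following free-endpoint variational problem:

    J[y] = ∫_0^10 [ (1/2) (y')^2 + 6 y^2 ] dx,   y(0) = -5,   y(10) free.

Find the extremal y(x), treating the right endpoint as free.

The Lagrangian L = (1/2) (y')^2 + 6 y^2 gives
    ∂L/∂y = 12 y,   ∂L/∂y' = y'.
Euler-Lagrange: y'' − 12 y = 0.
With k = sqrt(12), the general solution is
    y(x) = A cosh(sqrt(12) x) + B sinh(sqrt(12) x).
Fixed left endpoint y(0) = -5 ⇒ A = -5.
The right endpoint x = 10 is free, so the natural (transversality) condition is ∂L/∂y' |_{x=10} = 0, i.e. y'(10) = 0.
Compute y'(x) = A k sinh(k x) + B k cosh(k x), so
    y'(10) = A k sinh(k·10) + B k cosh(k·10) = 0
    ⇒ B = −A tanh(k·10) = 5 tanh(sqrt(12)·10).
Therefore the extremal is
    y(x) = −5 cosh(sqrt(12) x) + 5 tanh(sqrt(12)·10) sinh(sqrt(12) x).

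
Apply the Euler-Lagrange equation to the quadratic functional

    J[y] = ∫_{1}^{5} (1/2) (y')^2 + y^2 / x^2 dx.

The Lagrangian is L = (1/2) (y')^2 + y^2 / x^2.
Compute ∂L/∂y = 2y/x^2, ∂L/∂y' = y'.
The Euler-Lagrange equation d/dx(∂L/∂y') − ∂L/∂y = 0 reduces to
    y'' − 2/x^2 · y = 0  (x > 0).
Its general solution is
    y(x) = A x^2 + B / x,
with A, B fixed by the endpoint conditions.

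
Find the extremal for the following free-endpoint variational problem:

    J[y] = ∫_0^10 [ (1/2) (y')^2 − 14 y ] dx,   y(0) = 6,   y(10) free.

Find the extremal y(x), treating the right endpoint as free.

The Lagrangian L = (1/2) (y')^2 − 14 y gives
    ∂L/∂y = −14,   ∂L/∂y' = y'.
Euler-Lagrange: d/dx(y') − (−14) = 0, i.e. y'' + 14 = 0, so
    y(x) = −(14/2) x^2 + C1 x + C2.
Fixed left endpoint y(0) = 6 ⇒ C2 = 6.
The right endpoint x = 10 is free, so the natural (transversality) condition is ∂L/∂y' |_{x=10} = 0, i.e. y'(10) = 0.
Compute y'(x) = −14 x + C1, so y'(10) = −140 + C1 = 0 ⇒ C1 = 140.
Therefore the extremal is
    y(x) = −7 x^2 + 140 x + 6.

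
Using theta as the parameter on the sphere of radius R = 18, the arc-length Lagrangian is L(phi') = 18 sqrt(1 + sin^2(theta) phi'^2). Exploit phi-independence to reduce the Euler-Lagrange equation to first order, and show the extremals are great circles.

On the sphere of radius R = 18 with spherical coordinates (θ, φ), the induced metric is
    ds^2 = 324(dθ^2 + sin^2(θ) dφ^2).
Parameterise by θ; the arc-length functional is
    J[φ] = ∫ 18 sqrt(1 + sin^2(θ) (dφ/dθ)^2) dθ,
so L = 18 sqrt(1 + sin^2(θ) φ'^2). Compute
    ∂L/∂φ = 0  (L has no explicit φ dependence),
    ∂L/∂φ' = 18 sin^2(θ) φ' / sqrt(1 + sin^2(θ) φ'^2).
Since ∂L/∂φ = 0, the Euler-Lagrange equation
    d/dθ(∂L/∂φ') − ∂L/∂φ = 0
reduces to d/dθ(∂L/∂φ') = 0, i.e. the momentum conjugate to φ is conserved:
    18 sin^2(θ) φ' / sqrt(1 + sin^2(θ) φ'^2) = C.
The overall factor of 18 is constant, so dividing through gives Clairaut's relation sin^2(θ) φ' / sqrt(1 + sin^2(θ) φ'^2) = C' (with C' = C/18). Solving for φ' and integrating gives the great-circle family
    cot(θ) = A cos(φ − φ_0),
i.e. the intersection of the sphere with a plane through the origin. The two constants A and φ_0 (equivalently C and one phase) are fixed by the two endpoint conditions.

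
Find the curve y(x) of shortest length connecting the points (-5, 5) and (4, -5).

Arc-length functional: J[y] = ∫ sqrt(1 + (y')^2) dx.
Lagrangian L = sqrt(1 + (y')^2) has no explicit y dependence, so ∂L/∂y = 0 and the Euler-Lagrange equation gives
    d/dx( y' / sqrt(1 + (y')^2) ) = 0  ⇒  y' / sqrt(1 + (y')^2) = const.
Hence y' is constant, so y(x) is affine.
Fitting the endpoints (-5, 5) and (4, -5):
    slope m = ((-5) − 5) / (4 − (-5)) = -10/9,
    intercept c = 5 − m·(-5) = -5/9.
Extremal: y(x) = (-10/9) x - 5/9.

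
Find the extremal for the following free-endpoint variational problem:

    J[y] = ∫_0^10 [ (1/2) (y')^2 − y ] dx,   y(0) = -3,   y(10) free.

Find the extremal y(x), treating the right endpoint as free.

The Lagrangian L = (1/2) (y')^2 − y gives
    ∂L/∂y = −1,   ∂L/∂y' = y'.
Euler-Lagrange: d/dx(y') − (−1) = 0, i.e. y'' + 1 = 0, so
    y(x) = −(1/2) x^2 + C1 x + C2.
Fixed left endpoint y(0) = -3 ⇒ C2 = -3.
The right endpoint x = 10 is free, so the natural (transversality) condition is ∂L/∂y' |_{x=10} = 0, i.e. y'(10) = 0.
Compute y'(x) = −1 x + C1, so y'(10) = −10 + C1 = 0 ⇒ C1 = 10.
Therefore the extremal is
    y(x) = −x^2/2 + 10 x − 3.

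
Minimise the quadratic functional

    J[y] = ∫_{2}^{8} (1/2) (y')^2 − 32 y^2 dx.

The Lagrangian is L = (1/2) (y')^2 − 32 y^2.
Compute ∂L/∂y = -64y, ∂L/∂y' = y'.
The Euler-Lagrange equation d/dx(∂L/∂y') − ∂L/∂y = 0 reduces to
    y'' + 64 y = 0.
Its general solution is
    y(x) = A sin(8x) + B cos(8x),
with A, B fixed by the endpoint conditions.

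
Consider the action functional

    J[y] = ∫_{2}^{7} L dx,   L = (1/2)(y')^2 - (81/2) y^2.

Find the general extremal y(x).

The Lagrangian is L = (1/2)(y')^2 - (81/2) y^2.
∂L/∂y = -81y.
∂L/∂y' = y'.
The Euler-Lagrange equation d/dx(∂L/∂y') − ∂L/∂y = 0 becomes:
    y'' + 81 y = 0
General solution: y(x) = A sin(9x) + B cos(9x), where A and B are arbitrary constants fixed by the endpoint conditions.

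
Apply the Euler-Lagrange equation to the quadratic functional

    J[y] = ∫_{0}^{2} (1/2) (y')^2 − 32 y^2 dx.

The Lagrangian is L = (1/2) (y')^2 − 32 y^2.
Compute ∂L/∂y = -64y, ∂L/∂y' = y'.
The Euler-Lagrange equation d/dx(∂L/∂y') − ∂L/∂y = 0 reduces to
    y'' + 64 y = 0.
Its general solution is
    y(x) = A sin(8x) + B cos(8x),
with A, B fixed by the endpoint conditions.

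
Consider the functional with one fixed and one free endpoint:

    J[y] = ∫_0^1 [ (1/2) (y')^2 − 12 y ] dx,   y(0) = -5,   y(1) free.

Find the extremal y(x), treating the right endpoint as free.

The Lagrangian L = (1/2) (y')^2 − 12 y gives
    ∂L/∂y = −12,   ∂L/∂y' = y'.
Euler-Lagrange: d/dx(y') − (−12) = 0, i.e. y'' + 12 = 0, so
    y(x) = −(12/2) x^2 + C1 x + C2.
Fixed left endpoint y(0) = -5 ⇒ C2 = -5.
The right endpoint x = 1 is free, so the natural (transversality) condition is ∂L/∂y' |_{x=1} = 0, i.e. y'(1) = 0.
Compute y'(x) = −12 x + C1, so y'(1) = −12 + C1 = 0 ⇒ C1 = 12.
Therefore the extremal is
    y(x) = −6 x^2 + 12 x − 5.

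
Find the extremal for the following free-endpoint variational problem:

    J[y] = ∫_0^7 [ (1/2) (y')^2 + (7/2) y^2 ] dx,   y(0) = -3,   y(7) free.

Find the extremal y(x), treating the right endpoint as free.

The Lagrangian L = (1/2) (y')^2 + (7/2) y^2 gives
    ∂L/∂y = 7 y,   ∂L/∂y' = y'.
Euler-Lagrange: y'' − 7 y = 0.
With k = sqrt(7), the general solution is
    y(x) = A cosh(sqrt(7) x) + B sinh(sqrt(7) x).
Fixed left endpoint y(0) = -3 ⇒ A = -3.
The right endpoint x = 7 is free, so the natural (transversality) condition is ∂L/∂y' |_{x=7} = 0, i.e. y'(7) = 0.
Compute y'(x) = A k sinh(k x) + B k cosh(k x), so
    y'(7) = A k sinh(k·7) + B k cosh(k·7) = 0
    ⇒ B = −A tanh(k·7) = 3 tanh(sqrt(7)·7).
Therefore the extremal is
    y(x) = −3 cosh(sqrt(7) x) + 3 tanh(sqrt(7)·7) sinh(sqrt(7) x).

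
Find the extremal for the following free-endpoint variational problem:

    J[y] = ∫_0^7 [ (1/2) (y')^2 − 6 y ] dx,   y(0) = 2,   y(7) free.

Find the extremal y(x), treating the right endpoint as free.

The Lagrangian L = (1/2) (y')^2 − 6 y gives
    ∂L/∂y = −6,   ∂L/∂y' = y'.
Euler-Lagrange: d/dx(y') − (−6) = 0, i.e. y'' + 6 = 0, so
    y(x) = −(6/2) x^2 + C1 x + C2.
Fixed left endpoint y(0) = 2 ⇒ C2 = 2.
The right endpoint x = 7 is free, so the natural (transversality) condition is ∂L/∂y' |_{x=7} = 0, i.e. y'(7) = 0.
Compute y'(x) = −6 x + C1, so y'(7) = −42 + C1 = 0 ⇒ C1 = 42.
Therefore the extremal is
    y(x) = −3 x^2 + 42 x + 2.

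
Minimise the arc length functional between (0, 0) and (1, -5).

Arc-length functional: J[y] = ∫ sqrt(1 + (y')^2) dx.
Lagrangian L = sqrt(1 + (y')^2) has no explicit y dependence, so ∂L/∂y = 0 and the Euler-Lagrange equation gives
    d/dx( y' / sqrt(1 + (y')^2) ) = 0  ⇒  y' / sqrt(1 + (y')^2) = const.
Hence y' is constant, so y(x) is affine.
Fitting the endpoints (0, 0) and (1, -5):
    slope m = ((-5) − 0) / (1 − 0) = -5,
    intercept c = 0 − m·0 = 0.
Extremal: y(x) = -5 x.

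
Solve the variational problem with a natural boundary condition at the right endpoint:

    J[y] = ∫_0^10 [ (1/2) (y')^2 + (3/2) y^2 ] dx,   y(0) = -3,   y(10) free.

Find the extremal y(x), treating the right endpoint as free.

The Lagrangian L = (1/2) (y')^2 + (3/2) y^2 gives
    ∂L/∂y = 3 y,   ∂L/∂y' = y'.
Euler-Lagrange: y'' − 3 y = 0.
With k = sqrt(3), the general solution is
    y(x) = A cosh(sqrt(3) x) + B sinh(sqrt(3) x).
Fixed left endpoint y(0) = -3 ⇒ A = -3.
The right endpoint x = 10 is free, so the natural (transversality) condition is ∂L/∂y' |_{x=10} = 0, i.e. y'(10) = 0.
Compute y'(x) = A k sinh(k x) + B k cosh(k x), so
    y'(10) = A k sinh(k·10) + B k cosh(k·10) = 0
    ⇒ B = −A tanh(k·10) = 3 tanh(sqrt(3)·10).
Therefore the extremal is
    y(x) = −3 cosh(sqrt(3) x) + 3 tanh(sqrt(3)·10) sinh(sqrt(3) x).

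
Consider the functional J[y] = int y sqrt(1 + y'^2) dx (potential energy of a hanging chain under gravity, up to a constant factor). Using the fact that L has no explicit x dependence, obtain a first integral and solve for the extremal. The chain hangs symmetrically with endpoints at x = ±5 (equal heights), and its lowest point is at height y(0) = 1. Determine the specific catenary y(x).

The Lagrangian L(y, y') = y sqrt(1 + y'^2) has no explicit x dependence, so the Beltrami identity applies:
    L − y' ∂L/∂y' = C.
Compute ∂L/∂y' = y · y' / sqrt(1 + y'^2). Then
    L − y' ∂L/∂y'
    = y sqrt(1 + y'^2) − y · y'^2 / sqrt(1 + y'^2)
    = y (1 + y'^2 − y'^2) / sqrt(1 + y'^2)
    = y / sqrt(1 + y'^2) = C.
Squaring gives y^2 = C^2 (1 + y'^2), i.e.
    y'^2 = y^2 / C^2 − 1.
Separating variables,
    dy / sqrt(y^2 − C^2) = dx / C,
and integrating gives arccosh(y / C) = (x − a)/C, so
    y(x) = C cosh((x − a)/C),
the catenary. The constants C and a are fixed by the two endpoint conditions (and, for the hanging-chain problem, the length constraint selects C).
Now fit the given data. The endpoints x = ±5 are symmetric at equal height, so the catenary is even about its minimum: a = 0 and y(x) = C cosh(x/C). The lowest point is y(0) = C cosh(0) = C, and we are told y(0) = 1, so C = 1. Therefore
    y(x) = cosh(x),
and at the endpoints
    y(±5) = cosh(5).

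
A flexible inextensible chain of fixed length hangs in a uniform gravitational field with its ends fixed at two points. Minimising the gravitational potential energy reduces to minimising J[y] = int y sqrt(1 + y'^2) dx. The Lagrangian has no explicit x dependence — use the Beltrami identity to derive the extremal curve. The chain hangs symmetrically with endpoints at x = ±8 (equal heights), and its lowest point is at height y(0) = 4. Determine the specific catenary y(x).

The Lagrangian L(y, y') = y sqrt(1 + y'^2) has no explicit x dependence, so the Beltrami identity applies:
    L − y' ∂L/∂y' = C.
Compute ∂L/∂y' = y · y' / sqrt(1 + y'^2). Then
    L − y' ∂L/∂y'
    = y sqrt(1 + y'^2) − y · y'^2 / sqrt(1 + y'^2)
    = y (1 + y'^2 − y'^2) / sqrt(1 + y'^2)
    = y / sqrt(1 + y'^2) = C.
Squaring gives y^2 = C^2 (1 + y'^2), i.e.
    y'^2 = y^2 / C^2 − 1.
Separating variables,
    dy / sqrt(y^2 − C^2) = dx / C,
and integrating gives arccosh(y / C) = (x − a)/C, so
    y(x) = C cosh((x − a)/C),
the catenary. The constants C and a are fixed by the two endpoint conditions (and, for the hanging-chain problem, the length constraint selects C).
Now fit the given data. The endpoints x = ±8 are symmetric at equal height, so the catenary is even about its minimum: a = 0 and y(x) = C cosh(x/C). The lowest point is y(0) = C cosh(0) = C, and we are told y(0) = 4, so C = 4. Therefore
    y(x) = 4 cosh(x/4),
and at the endpoints
    y(±8) = 4 cosh(8/4).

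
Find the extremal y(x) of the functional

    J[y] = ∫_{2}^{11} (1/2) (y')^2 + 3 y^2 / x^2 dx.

The Lagrangian is L = (1/2) (y')^2 + 3 y^2 / x^2.
Compute ∂L/∂y = 6y/x^2, ∂L/∂y' = y'.
The Euler-Lagrange equation d/dx(∂L/∂y') − ∂L/∂y = 0 reduces to
    y'' − 6/x^2 · y = 0  (x > 0).
Its general solution is
    y(x) = A x^3 + B x^(-2),
with A, B fixed by the endpoint conditions.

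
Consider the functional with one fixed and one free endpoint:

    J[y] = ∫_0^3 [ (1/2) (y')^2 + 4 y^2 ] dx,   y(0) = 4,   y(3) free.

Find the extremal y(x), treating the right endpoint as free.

The Lagrangian L = (1/2) (y')^2 + 4 y^2 gives
    ∂L/∂y = 8 y,   ∂L/∂y' = y'.
Euler-Lagrange: y'' − 8 y = 0.
With k = sqrt(8), the general solution is
    y(x) = A cosh(sqrt(8) x) + B sinh(sqrt(8) x).
Fixed left endpoint y(0) = 4 ⇒ A = 4.
The right endpoint x = 3 is free, so the natural (transversality) condition is ∂L/∂y' |_{x=3} = 0, i.e. y'(3) = 0.
Compute y'(x) = A k sinh(k x) + B k cosh(k x), so
    y'(3) = A k sinh(k·3) + B k cosh(k·3) = 0
    ⇒ B = −A tanh(k·3) = − 4 tanh(sqrt(8)·3).
Therefore the extremal is
    y(x) = 4 cosh(sqrt(8) x) − 4 tanh(sqrt(8)·3) sinh(sqrt(8) x).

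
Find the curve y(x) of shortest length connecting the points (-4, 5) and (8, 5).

Arc-length functional: J[y] = ∫ sqrt(1 + (y')^2) dx.
Lagrangian L = sqrt(1 + (y')^2) has no explicit y dependence, so ∂L/∂y = 0 and the Euler-Lagrange equation gives
    d/dx( y' / sqrt(1 + (y')^2) ) = 0  ⇒  y' / sqrt(1 + (y')^2) = const.
Hence y' is constant, so y(x) is affine.
Fitting the endpoints (-4, 5) and (8, 5):
    slope m = (5 − 5) / (8 − (-4)) = 0,
    intercept c = 5 − m·(-4) = 5.
Extremal: y(x) = 5.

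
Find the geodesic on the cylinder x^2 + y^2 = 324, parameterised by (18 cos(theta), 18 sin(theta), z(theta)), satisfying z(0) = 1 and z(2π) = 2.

Parameterise the cylinder of radius R = 18 as
    r(θ) = (18 cos θ, 18 sin θ, z(θ)).
The arc-length element is
    ds = sqrt(324 + (dz/dθ)^2) dθ,
so the Lagrangian is L = sqrt(324 + z'^2).
L depends on z' only, not on z or θ, so ∂L/∂z = 0 and
    ∂L/∂z' = z' / sqrt(324 + z'^2).
The Euler-Lagrange equation gives
    d/dθ( z' / sqrt(324 + z'^2) ) = 0,
so z' is constant. Integrating once:
    z(θ) = a θ + b,
a helix on the cylinder (a straight line when the cylinder is unrolled). The constants a, b are determined by the endpoint conditions.
With endpoint conditions z(0) = 1 and z(2π) = 2: from z(0) = b we get b = 1, and a·2π + 1 = 2 gives a = 1/(2π), so
    z(θ) = (1/(2π)) θ + 1.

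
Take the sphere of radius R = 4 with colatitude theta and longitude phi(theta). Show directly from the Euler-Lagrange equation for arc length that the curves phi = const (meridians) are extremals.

On the sphere of radius R = 4 with spherical coordinates (θ, φ), the induced metric is
    ds^2 = 16(dθ^2 + sin^2(θ) dφ^2).
Using θ as the parameter, the arc-length functional becomes
    J[φ] = ∫ 4 sqrt(1 + sin^2(θ) (dφ/dθ)^2) dθ.
So L = 4 sqrt(1 + sin^2(θ) φ'^2). Compute
    ∂L/∂φ = 0  (L has no explicit φ dependence),
    ∂L/∂φ' = 4 sin^2(θ) φ' / sqrt(1 + sin^2(θ) φ'^2).
For the candidate φ(θ) = c (constant), φ' = 0, so ∂L/∂φ' evaluated along the candidate vanishes, and ∂L/∂φ is identically zero. Hence
    d/dθ(∂L/∂φ') − ∂L/∂φ = 0
is satisfied. Therefore meridians φ = const are extremals of arc length — they are geodesics on the sphere.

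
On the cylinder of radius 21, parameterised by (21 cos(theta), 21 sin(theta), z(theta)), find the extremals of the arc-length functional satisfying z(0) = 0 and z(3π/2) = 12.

Parameterise the cylinder of radius R = 21 as
    r(θ) = (21 cos θ, 21 sin θ, z(θ)).
The arc-length element is
    ds = sqrt(441 + (dz/dθ)^2) dθ,
so the Lagrangian is L = sqrt(441 + z'^2).
L depends on z' only, not on z or θ, so ∂L/∂z = 0 and
    ∂L/∂z' = z' / sqrt(441 + z'^2).
The Euler-Lagrange equation gives
    d/dθ( z' / sqrt(441 + z'^2) ) = 0,
so z' is constant. Integrating once:
    z(θ) = a θ + b,
a helix on the cylinder (a straight line when the cylinder is unrolled). The constants a, b are determined by the endpoint conditions.
With endpoint conditions z(0) = 0 and z(3π/2) = 12: from z(0) = b we get b = 0, and a·3π/2 + 0 = 12 gives a = 8/π, so
    z(θ) = (8/π) θ.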